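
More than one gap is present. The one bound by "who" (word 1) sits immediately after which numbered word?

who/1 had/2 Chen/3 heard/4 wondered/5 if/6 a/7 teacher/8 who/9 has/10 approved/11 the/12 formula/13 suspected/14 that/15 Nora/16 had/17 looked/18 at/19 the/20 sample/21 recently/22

4

The displaced element is "who" (word 1).
It is linked across 1 clause boundary (Ø).
It functions as the subject of "wondered", so the gap sits immediately after word 4 ("heard").
Base order: Chen had heard that who wondered if a teacher who has approved the formula suspected that Nora had looked at the sample recently.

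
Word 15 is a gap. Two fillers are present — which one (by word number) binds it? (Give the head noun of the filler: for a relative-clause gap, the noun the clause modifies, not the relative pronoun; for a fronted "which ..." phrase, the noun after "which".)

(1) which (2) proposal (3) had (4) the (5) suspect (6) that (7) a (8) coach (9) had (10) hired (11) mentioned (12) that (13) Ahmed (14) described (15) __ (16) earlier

The marked gap is the direct object of "described".
Its filler is the fronted wh-phrase "which proposal", at word 2.
(The other dependency links word 5 to a gap after word 10.)

2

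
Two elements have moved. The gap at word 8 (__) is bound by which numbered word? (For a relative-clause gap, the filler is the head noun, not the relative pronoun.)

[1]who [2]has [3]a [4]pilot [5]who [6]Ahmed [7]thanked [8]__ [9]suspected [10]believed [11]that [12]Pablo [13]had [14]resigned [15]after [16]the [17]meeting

4

The marked gap is inside the relative clause, the direct object of "thanked".
Its filler is the head noun "pilot" (via "who"), at word 4.
(The other dependency links word 1 to a gap after word 9.)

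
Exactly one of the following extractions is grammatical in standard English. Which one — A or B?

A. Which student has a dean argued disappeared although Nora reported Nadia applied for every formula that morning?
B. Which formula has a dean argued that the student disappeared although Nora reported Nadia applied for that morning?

In B, the wh-phrase is extracted from inside an adjunct island (introduced by "although"), which blocks movement.
In A, the extraction path crosses only that-complement boundaries, which are transparent.
So A is grammatical.

A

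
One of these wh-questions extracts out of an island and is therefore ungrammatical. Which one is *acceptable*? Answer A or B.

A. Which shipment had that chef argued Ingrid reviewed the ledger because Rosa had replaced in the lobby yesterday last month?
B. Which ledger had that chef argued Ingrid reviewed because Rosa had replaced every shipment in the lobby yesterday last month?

In A, the wh-phrase is extracted from inside an adjunct island (introduced by "because"), which blocks movement.
In B, the extraction path crosses only that-complement boundaries, which are transparent.
So B is grammatical.

B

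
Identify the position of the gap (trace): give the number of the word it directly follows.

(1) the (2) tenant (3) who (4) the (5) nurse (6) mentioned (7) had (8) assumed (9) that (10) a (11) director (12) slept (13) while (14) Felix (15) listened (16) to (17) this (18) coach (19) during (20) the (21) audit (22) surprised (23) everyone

The displaced element is "the tenant" (word 2).
It is linked across 1 clause boundary (Ø).
It functions as the subject of "assumed", so the gap sits immediately after word 6 ("mentioned").
Base order: The nurse mentioned the tenant had assumed that a director slept while Felix listened to this coach during the audit.

6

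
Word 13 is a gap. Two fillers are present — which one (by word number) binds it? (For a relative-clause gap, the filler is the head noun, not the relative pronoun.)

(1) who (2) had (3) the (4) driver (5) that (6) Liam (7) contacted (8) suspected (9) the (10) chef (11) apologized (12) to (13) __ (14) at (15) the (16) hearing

1

The marked gap is the object of the preposition "to" of "apologized".
Its filler is the fronted wh-phrase "who", at word 1.
(The other dependency links word 4 to a gap after word 7.)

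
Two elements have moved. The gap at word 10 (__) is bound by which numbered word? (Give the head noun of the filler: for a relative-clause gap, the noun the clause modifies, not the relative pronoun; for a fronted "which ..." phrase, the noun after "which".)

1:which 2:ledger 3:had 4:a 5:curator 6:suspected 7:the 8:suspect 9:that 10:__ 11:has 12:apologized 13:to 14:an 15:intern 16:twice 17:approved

8

The marked gap is inside the relative clause, the subject of "apologized".
Its filler is the head noun "suspect" (via "that"), at word 8.
(The other dependency links word 2 to a gap after word 17.)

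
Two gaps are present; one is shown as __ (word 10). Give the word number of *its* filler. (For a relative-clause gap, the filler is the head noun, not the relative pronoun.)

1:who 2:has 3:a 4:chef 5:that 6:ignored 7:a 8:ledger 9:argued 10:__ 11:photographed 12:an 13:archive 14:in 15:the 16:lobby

The marked gap is the subject of "photographed".
Its filler is the fronted wh-phrase "who", at word 1.
(The other dependency links word 4 to a gap after word 5.)

1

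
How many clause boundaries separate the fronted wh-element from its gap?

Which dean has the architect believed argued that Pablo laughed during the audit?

1

"which dean" is extracted from the subject of "argued".
Boundaries crossed, outermost first: [Ø] — 1 in total.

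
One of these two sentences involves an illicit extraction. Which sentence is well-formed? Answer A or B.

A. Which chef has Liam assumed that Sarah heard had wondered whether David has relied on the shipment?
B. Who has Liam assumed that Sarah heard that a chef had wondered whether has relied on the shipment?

In B, the wh-phrase is extracted from inside a wh-island (introduced by "whether"), which blocks movement.
In A, the extraction path crosses only that-complement boundaries, which are transparent.
So A is grammatical.

A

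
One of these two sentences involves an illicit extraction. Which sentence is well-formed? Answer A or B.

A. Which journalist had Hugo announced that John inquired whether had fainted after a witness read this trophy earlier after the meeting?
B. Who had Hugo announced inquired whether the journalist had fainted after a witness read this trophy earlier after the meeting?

In A, the wh-phrase is extracted from inside a wh-island (introduced by "whether"), which blocks movement.
In B, the extraction path crosses only that-complement boundaries, which are transparent.
So B is grammatical.

B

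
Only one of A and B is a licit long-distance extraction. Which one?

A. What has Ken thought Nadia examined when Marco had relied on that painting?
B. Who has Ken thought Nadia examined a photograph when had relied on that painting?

A

In B, the wh-phrase is extracted from inside an adjunct island (introduced by "when"), which blocks movement.
In A, the extraction path crosses only that-complement boundaries, which are transparent.
So A is grammatical.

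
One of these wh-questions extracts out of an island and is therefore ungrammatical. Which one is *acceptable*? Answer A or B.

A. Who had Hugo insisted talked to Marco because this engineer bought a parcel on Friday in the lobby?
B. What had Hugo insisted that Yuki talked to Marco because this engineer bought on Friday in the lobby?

In B, the wh-phrase is extracted from inside an adjunct island (introduced by "because"), which blocks movement.
In A, the extraction path crosses only that-complement boundaries, which are transparent.
So A is grammatical.

A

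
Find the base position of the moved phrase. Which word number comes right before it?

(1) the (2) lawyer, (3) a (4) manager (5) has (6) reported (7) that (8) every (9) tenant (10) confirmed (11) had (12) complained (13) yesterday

10

The displaced element is "the lawyer" (word 2).
It is linked across 2 clause boundaries (that → Ø).
It functions as the subject of "complained", so the gap sits immediately after word 10 ("confirmed").
Base order: A manager has reported that every tenant confirmed that the lawyer had complained yesterday.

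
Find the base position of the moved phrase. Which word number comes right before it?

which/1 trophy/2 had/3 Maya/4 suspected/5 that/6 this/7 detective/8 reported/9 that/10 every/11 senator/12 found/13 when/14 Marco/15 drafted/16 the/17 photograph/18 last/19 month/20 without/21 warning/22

The displaced element is "which trophy" (word 2).
It is linked across 2 clause boundaries (that → that).
It functions as the direct object of "found", so the gap sits immediately after word 13 ("found").
Base order: Maya had suspected that this detective reported that every senator found which trophy when Marco drafted the photograph last month without warning.

13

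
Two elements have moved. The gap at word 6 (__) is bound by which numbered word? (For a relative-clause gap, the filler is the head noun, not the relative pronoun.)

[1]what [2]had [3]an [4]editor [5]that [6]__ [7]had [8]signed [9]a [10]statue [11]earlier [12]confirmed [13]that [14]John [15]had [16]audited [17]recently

The marked gap is inside the relative clause, the subject of "signed".
Its filler is the head noun "editor" (via "that"), at word 4.
(The other dependency links word 1 to a gap after word 16.)

4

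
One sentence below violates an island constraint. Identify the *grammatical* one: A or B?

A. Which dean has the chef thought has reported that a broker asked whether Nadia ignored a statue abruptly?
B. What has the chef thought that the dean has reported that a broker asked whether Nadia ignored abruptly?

In B, the wh-phrase is extracted from inside a wh-island (introduced by "whether"), which blocks movement.
In A, the extraction path crosses only that-complement boundaries, which are transparent.
So A is grammatical.

A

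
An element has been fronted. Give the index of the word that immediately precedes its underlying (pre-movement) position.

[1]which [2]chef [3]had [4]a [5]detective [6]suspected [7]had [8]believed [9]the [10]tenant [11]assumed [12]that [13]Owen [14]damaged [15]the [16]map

The displaced element is "which chef" (word 2).
It is linked across 1 clause boundary (Ø).
It functions as the subject of "believed", so the gap sits immediately after word 6 ("suspected").
Base order: A detective had suspected that which chef had believed the tenant assumed that Owen damaged the map.

6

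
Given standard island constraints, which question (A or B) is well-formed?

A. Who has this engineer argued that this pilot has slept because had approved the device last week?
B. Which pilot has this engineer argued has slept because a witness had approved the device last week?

B

In A, the wh-phrase is extracted from inside an adjunct island (introduced by "because"), which blocks movement.
In B, the extraction path crosses only that-complement boundaries, which are transparent.
So B is grammatical.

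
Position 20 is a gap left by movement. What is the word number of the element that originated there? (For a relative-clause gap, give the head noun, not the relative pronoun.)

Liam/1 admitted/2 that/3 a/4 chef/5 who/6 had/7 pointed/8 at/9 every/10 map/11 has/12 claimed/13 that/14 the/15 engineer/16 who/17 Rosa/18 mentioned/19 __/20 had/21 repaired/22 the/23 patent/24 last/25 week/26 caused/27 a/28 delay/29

16

The gap at 20 is the subject of "repaired", inside a relative clause.
The relative pronoun is "who" (word 17); it is bound by the head noun immediately before it.
Its filler is the head noun "engineer", at word 16.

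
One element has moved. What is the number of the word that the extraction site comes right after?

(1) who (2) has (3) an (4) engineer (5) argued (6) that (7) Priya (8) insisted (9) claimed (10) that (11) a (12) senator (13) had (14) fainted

8

The displaced element is "who" (word 1).
It is linked across 2 clause boundaries (that → Ø).
It functions as the subject of "claimed", so the gap sits immediately after word 8 ("insisted").
Base order: An engineer has argued that Priya insisted who claimed that a senator had fainted.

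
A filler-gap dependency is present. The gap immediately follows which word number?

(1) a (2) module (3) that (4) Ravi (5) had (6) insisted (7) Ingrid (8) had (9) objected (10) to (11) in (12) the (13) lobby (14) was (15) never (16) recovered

The displaced element is "a module" (word 2).
It is linked across 1 clause boundary (Ø).
It functions as the object of the preposition "to" of "objected", so the gap sits immediately after word 10 ("to").
Base order: Ravi had insisted Ingrid had objected to a module in the lobby.

10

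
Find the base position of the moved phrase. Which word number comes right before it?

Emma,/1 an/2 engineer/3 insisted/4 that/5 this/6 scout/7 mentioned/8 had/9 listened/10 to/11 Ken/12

8

The displaced element is "Emma" (word 1).
It is linked across 2 clause boundaries (that → Ø).
It functions as the subject of "listened", so the gap sits immediately after word 8 ("mentioned").
Base order: An engineer insisted that this scout mentioned that Emma had listened to Ken.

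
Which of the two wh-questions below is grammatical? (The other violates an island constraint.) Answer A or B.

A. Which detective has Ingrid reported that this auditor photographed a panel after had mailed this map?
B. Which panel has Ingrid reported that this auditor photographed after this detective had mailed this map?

In A, the wh-phrase is extracted from inside an adjunct island (introduced by "after"), which blocks movement.
In B, the extraction path crosses only that-complement boundaries, which are transparent.
So B is grammatical.

B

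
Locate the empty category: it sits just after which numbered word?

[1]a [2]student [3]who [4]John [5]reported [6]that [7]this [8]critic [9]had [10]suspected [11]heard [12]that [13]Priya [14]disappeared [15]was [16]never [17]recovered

10

The displaced element is "a student" (word 2).
It is linked across 2 clause boundaries (that → Ø).
It functions as the subject of "heard", so the gap sits immediately after word 10 ("suspected").
Base order: John reported that this critic had suspected that a student heard that Priya disappeared.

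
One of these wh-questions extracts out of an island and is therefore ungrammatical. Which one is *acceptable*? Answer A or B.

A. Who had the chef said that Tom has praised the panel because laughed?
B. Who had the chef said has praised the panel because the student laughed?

In A, the wh-phrase is extracted from inside an adjunct island (introduced by "because"), which blocks movement.
In B, the extraction path crosses only that-complement boundaries, which are transparent.
So B is grammatical.

B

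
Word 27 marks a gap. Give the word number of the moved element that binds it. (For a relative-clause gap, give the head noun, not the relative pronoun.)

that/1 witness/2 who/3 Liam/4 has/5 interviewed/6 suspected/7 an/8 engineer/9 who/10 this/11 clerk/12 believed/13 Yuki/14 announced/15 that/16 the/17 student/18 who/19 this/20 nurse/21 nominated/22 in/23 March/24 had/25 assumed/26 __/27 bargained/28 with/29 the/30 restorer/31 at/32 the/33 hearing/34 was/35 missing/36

9

The gap at 27 is the subject of "bargained", inside a relative clause.
The relative pronoun is "who" (word 10); it is bound by the head noun immediately before it.
Its filler is the head noun "engineer", at word 9.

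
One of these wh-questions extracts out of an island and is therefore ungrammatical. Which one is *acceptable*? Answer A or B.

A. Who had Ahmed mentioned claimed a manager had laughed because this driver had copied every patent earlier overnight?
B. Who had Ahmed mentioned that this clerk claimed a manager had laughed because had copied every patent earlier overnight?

A

In B, the wh-phrase is extracted from inside an adjunct island (introduced by "because"), which blocks movement.
In A, the extraction path crosses only that-complement boundaries, which are transparent.
So A is grammatical.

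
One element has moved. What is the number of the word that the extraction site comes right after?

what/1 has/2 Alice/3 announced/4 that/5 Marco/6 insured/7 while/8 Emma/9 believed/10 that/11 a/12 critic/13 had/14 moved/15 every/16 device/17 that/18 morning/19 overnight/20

The displaced element is "what" (word 1).
It is linked across 1 clause boundary (that).
It functions as the direct object of "insured", so the gap sits immediately after word 7 ("insured").
Base order: Alice has announced that Marco insured what while Emma believed that a critic had moved every device that morning overnight.

7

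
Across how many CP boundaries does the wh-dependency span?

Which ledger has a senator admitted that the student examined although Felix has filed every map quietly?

1

"which ledger" is extracted from the object of "examined".
Boundaries crossed, outermost first: [that] — 1 in total.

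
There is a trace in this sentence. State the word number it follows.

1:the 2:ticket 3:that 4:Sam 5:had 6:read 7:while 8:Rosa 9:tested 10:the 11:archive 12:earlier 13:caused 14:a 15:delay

The displaced element is "the ticket" (word 2).
It functions as the direct object of "read", so the gap sits immediately after word 6 ("read").
Base order: Sam had read the ticket while Rosa tested the archive earlier.

6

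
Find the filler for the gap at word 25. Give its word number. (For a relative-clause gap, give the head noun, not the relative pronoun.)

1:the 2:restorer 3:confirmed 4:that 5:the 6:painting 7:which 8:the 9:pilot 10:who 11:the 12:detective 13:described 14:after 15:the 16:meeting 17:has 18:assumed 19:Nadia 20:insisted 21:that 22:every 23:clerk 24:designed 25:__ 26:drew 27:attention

6

The gap at 25 is the object of "designed", inside a relative clause.
The relative pronoun is "which" (word 7); it is bound by the head noun immediately before it.
Its filler is the head noun "painting", at word 6.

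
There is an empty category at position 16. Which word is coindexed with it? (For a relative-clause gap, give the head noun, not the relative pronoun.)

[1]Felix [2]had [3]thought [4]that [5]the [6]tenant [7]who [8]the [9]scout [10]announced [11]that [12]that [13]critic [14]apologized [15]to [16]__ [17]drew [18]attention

The gap at 16 is the prepositional object of "apologized", inside a relative clause.
The relative pronoun is "who" (word 7); it is bound by the head noun immediately before it.
Its filler is the head noun "tenant", at word 6.

6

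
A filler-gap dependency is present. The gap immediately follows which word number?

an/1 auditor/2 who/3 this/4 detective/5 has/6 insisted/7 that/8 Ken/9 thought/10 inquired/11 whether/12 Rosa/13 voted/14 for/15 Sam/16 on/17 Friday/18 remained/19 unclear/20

The displaced element is "an auditor" (word 2).
It is linked across 2 clause boundaries (that → Ø).
It functions as the subject of "inquired", so the gap sits immediately after word 10 ("thought").
Base order: This detective has insisted that Ken thought that an auditor inquired whether Rosa voted for Sam on Friday.

10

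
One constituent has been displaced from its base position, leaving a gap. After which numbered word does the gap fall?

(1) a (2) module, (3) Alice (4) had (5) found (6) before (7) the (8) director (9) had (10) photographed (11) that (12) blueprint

5

The displaced element is "a module" (word 2).
It functions as the direct object of "found", so the gap sits immediately after word 5 ("found").
Base order: Alice had found a module before the director had photographed that blueprint.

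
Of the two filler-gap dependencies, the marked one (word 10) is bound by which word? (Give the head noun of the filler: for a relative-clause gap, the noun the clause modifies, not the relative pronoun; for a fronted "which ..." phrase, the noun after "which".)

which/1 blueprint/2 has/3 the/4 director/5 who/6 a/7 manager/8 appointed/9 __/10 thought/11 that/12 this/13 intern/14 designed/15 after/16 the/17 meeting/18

5

The marked gap is inside the relative clause, the direct object of "appointed".
Its filler is the head noun "director" (via "who"), at word 5.
(The other dependency links word 2 to a gap after word 15.)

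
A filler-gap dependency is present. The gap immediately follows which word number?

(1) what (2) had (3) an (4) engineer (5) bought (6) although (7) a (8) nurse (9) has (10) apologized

5

The displaced element is "what" (word 1).
It functions as the direct object of "bought", so the gap sits immediately after word 5 ("bought").
Base order: An engineer had bought what although a nurse has apologized.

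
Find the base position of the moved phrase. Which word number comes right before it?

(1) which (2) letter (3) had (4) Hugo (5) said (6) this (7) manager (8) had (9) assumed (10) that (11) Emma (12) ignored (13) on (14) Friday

The displaced element is "which letter" (word 2).
It is linked across 2 clause boundaries (Ø → that).
It functions as the direct object of "ignored", so the gap sits immediately after word 12 ("ignored").
Base order: Hugo had said this manager had assumed that Emma ignored which letter on Friday.

12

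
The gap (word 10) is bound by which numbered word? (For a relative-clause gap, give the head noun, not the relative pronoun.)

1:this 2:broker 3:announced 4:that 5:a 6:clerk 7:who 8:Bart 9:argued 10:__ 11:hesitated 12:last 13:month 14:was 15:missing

The gap at 10 is the subject of "hesitated", inside a relative clause.
The relative pronoun is "who" (word 7); it is bound by the head noun immediately before it.
Its filler is the head noun "clerk", at word 6.

6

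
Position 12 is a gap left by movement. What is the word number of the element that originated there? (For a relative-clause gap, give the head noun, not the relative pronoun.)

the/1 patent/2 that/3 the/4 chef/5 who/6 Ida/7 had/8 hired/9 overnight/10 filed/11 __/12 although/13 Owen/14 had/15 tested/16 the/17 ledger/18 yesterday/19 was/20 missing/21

The gap at 12 is the object of "filed", inside a relative clause.
The relative pronoun is "that" (word 3); it is bound by the head noun immediately before it.
Its filler is the head noun "patent", at word 2.

2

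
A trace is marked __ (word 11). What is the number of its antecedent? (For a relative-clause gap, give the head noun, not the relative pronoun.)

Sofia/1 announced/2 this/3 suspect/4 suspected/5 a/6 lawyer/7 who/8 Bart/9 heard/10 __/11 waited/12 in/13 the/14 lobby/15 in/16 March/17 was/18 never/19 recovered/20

7

The gap at 11 is the subject of "waited", inside a relative clause.
The relative pronoun is "who" (word 8); it is bound by the head noun immediately before it.
Its filler is the head noun "lawyer", at word 7.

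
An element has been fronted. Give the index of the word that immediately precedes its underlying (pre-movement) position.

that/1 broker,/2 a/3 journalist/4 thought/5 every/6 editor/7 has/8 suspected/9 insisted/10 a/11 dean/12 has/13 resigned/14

The displaced element is "that broker" (word 2).
It is linked across 2 clause boundaries (Ø → Ø).
It functions as the subject of "insisted", so the gap sits immediately after word 9 ("suspected").
Base order: A journalist thought every editor has suspected that that broker insisted a dean has resigned.

9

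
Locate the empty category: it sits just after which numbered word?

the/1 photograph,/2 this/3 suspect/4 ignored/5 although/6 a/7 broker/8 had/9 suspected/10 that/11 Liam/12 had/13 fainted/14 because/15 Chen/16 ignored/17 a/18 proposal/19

The displaced element is "the photograph" (word 2).
It functions as the direct object of "ignored", so the gap sits immediately after word 5 ("ignored").
Base order: This suspect ignored the photograph although a broker had suspected that Liam had fainted because Chen ignored a proposal.

5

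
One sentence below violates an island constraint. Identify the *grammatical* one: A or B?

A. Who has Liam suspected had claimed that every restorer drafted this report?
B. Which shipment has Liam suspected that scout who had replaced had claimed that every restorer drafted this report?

A

In B, the wh-phrase is extracted from inside a complex-NP island (relative clause) (introduced by "who"), which blocks movement.
In A, the extraction path crosses only that-complement boundaries, which are transparent.
So A is grammatical.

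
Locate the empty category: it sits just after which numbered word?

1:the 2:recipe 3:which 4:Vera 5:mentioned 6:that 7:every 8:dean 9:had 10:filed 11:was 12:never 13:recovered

10

The displaced element is "the recipe" (word 2).
It is linked across 1 clause boundary (that).
It functions as the direct object of "filed", so the gap sits immediately after word 10 ("filed").
Base order: Vera mentioned that every dean had filed the recipe.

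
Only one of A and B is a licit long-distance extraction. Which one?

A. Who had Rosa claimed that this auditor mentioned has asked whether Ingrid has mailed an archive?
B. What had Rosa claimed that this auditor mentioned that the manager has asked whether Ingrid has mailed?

In B, the wh-phrase is extracted from inside a wh-island (introduced by "whether"), which blocks movement.
In A, the extraction path crosses only that-complement boundaries, which are transparent.
So A is grammatical.

A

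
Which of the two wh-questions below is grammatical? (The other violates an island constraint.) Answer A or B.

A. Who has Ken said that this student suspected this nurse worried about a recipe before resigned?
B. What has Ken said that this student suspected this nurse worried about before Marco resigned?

In A, the wh-phrase is extracted from inside an adjunct island (introduced by "before"), which blocks movement.
In B, the extraction path crosses only that-complement boundaries, which are transparent.
So B is grammatical.

B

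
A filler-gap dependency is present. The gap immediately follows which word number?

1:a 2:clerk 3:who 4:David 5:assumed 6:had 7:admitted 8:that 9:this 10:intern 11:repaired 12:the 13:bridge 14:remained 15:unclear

The displaced element is "a clerk" (word 2).
It is linked across 1 clause boundary (Ø).
It functions as the subject of "admitted", so the gap sits immediately after word 5 ("assumed").
Base order: David assumed that a clerk had admitted that this intern repaired the bridge.

5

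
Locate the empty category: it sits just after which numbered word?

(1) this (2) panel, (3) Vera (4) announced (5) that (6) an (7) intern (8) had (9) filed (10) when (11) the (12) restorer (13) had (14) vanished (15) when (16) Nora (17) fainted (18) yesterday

The displaced element is "this panel" (word 2).
It is linked across 1 clause boundary (that).
It functions as the direct object of "filed", so the gap sits immediately after word 9 ("filed").
Base order: Vera announced that an intern had filed this panel when the restorer had vanished when Nora fainted yesterday.

9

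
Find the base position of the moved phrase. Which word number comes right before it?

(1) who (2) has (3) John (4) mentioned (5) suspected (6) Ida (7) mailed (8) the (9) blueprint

The displaced element is "who" (word 1).
It is linked across 1 clause boundary (Ø).
It functions as the subject of "suspected", so the gap sits immediately after word 4 ("mentioned").
Base order: John has mentioned who suspected Ida mailed the blueprint.

4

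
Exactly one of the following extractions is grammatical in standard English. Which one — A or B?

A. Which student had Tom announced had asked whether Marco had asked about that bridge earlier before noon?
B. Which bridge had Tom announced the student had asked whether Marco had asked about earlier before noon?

In B, the wh-phrase is extracted from inside a wh-island (introduced by "whether"), which blocks movement.
In A, the extraction path crosses only that-complement boundaries, which are transparent.
So A is grammatical.

A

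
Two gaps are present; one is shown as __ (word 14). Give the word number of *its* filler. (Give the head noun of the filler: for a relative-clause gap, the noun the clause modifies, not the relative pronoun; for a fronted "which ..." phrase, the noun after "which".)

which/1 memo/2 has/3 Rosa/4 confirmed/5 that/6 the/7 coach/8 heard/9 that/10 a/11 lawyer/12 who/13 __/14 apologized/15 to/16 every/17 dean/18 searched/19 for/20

The marked gap is inside the relative clause, the subject of "apologized".
Its filler is the head noun "lawyer" (via "who"), at word 12.
(The other dependency links word 2 to a gap after word 20.)

12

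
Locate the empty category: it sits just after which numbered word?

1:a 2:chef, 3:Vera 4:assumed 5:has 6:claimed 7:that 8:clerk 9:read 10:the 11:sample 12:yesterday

The displaced element is "a chef" (word 2).
It is linked across 1 clause boundary (Ø).
It functions as the subject of "claimed", so the gap sits immediately after word 4 ("assumed").
Base order: Vera assumed that a chef has claimed that clerk read the sample yesterday.

4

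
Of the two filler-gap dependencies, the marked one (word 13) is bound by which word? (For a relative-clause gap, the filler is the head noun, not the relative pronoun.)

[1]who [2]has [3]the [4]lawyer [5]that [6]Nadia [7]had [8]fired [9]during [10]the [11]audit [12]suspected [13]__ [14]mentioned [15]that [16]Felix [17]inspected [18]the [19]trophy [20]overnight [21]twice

The marked gap is the subject of "mentioned".
Its filler is the fronted wh-phrase "who", at word 1.
(The other dependency links word 4 to a gap after word 8.)

1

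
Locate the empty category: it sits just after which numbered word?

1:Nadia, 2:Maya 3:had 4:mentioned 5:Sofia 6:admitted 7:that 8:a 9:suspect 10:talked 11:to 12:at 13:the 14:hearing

The displaced element is "Nadia" (word 1).
It is linked across 2 clause boundaries (Ø → that).
It functions as the object of the preposition "to" of "talked", so the gap sits immediately after word 11 ("to").
Base order: Maya had mentioned Sofia admitted that a suspect talked to Nadia at the hearing.

11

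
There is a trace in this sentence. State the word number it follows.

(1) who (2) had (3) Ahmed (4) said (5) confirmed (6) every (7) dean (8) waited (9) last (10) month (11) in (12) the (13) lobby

The displaced element is "who" (word 1).
It is linked across 1 clause boundary (Ø).
It functions as the subject of "confirmed", so the gap sits immediately after word 4 ("said").
Base order: Ahmed had said that who confirmed every dean waited last month in the lobby.

4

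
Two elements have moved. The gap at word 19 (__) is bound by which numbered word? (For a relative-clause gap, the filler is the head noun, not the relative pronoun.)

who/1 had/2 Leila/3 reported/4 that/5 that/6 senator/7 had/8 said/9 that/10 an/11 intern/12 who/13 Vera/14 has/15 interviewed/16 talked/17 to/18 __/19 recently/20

1

The marked gap is the object of the preposition "to" of "talked".
Its filler is the fronted wh-phrase "who", at word 1.
(The other dependency links word 12 to a gap after word 16.)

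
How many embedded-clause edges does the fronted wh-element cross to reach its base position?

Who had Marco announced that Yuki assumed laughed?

2

"who" is extracted from the subject of "laughed".
Boundaries crossed, outermost first: [that], [Ø] — 2 in total.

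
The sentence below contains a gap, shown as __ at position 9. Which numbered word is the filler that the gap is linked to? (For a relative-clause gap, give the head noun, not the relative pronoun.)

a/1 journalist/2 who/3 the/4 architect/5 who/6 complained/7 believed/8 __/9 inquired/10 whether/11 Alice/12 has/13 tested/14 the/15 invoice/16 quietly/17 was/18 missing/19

The gap at 9 is the subject of "inquired", inside a relative clause.
The relative pronoun is "who" (word 3); it is bound by the head noun immediately before it.
Its filler is the head noun "journalist", at word 2.

2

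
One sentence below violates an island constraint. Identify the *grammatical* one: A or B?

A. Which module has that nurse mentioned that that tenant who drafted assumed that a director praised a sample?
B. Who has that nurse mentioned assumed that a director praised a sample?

B

In A, the wh-phrase is extracted from inside a complex-NP island (relative clause) (introduced by "who"), which blocks movement.
In B, the extraction path crosses only that-complement boundaries, which are transparent.
So B is grammatical.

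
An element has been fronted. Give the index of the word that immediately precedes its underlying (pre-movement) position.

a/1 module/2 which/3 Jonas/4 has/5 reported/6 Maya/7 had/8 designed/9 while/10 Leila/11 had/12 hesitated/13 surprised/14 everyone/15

The displaced element is "a module" (word 2).
It is linked across 1 clause boundary (Ø).
It functions as the direct object of "designed", so the gap sits immediately after word 9 ("designed").
Base order: Jonas has reported Maya had designed a module while Leila had hesitated.

9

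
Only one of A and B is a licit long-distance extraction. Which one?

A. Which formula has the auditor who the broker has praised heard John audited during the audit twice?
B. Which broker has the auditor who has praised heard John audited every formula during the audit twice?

A

In B, the wh-phrase is extracted from inside a complex-NP island (relative clause) (introduced by "who"), which blocks movement.
In A, the extraction path crosses only that-complement boundaries, which are transparent.
So A is grammatical.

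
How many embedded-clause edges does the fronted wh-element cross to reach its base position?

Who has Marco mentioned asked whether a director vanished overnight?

"who" is extracted from the subject of "asked".
Boundaries crossed, outermost first: [Ø] — 1 in total.

1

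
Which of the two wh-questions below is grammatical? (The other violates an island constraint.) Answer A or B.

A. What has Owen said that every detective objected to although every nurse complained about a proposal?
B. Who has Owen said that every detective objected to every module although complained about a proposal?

A

In B, the wh-phrase is extracted from inside an adjunct island (introduced by "although"), which blocks movement.
In A, the extraction path crosses only that-complement boundaries, which are transparent.
So A is grammatical.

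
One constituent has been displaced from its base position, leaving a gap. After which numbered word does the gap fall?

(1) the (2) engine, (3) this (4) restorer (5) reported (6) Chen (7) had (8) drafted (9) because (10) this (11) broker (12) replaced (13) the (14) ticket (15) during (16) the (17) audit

8

The displaced element is "the engine" (word 2).
It is linked across 1 clause boundary (Ø).
It functions as the direct object of "drafted", so the gap sits immediately after word 8 ("drafted").
Base order: This restorer reported Chen had drafted the engine because this broker replaced the ticket during the audit.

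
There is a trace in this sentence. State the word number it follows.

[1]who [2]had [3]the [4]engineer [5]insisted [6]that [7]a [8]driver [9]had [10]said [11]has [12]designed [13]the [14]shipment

The displaced element is "who" (word 1).
It is linked across 2 clause boundaries (that → Ø).
It functions as the subject of "designed", so the gap sits immediately after word 10 ("said").
Base order: The engineer had insisted that a driver had said who has designed the shipment.

10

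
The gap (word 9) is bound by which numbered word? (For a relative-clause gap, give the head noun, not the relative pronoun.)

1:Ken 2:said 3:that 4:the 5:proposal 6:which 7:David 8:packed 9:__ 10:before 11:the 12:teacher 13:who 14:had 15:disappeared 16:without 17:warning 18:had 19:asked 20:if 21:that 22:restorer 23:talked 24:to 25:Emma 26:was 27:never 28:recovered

The gap at 9 is the object of "packed", inside a relative clause.
The relative pronoun is "which" (word 6); it is bound by the head noun immediately before it.
Its filler is the head noun "proposal", at word 5.

5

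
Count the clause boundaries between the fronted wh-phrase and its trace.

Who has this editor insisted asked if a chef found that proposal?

1

"who" is extracted from the subject of "asked".
Boundaries crossed, outermost first: [Ø] — 1 in total.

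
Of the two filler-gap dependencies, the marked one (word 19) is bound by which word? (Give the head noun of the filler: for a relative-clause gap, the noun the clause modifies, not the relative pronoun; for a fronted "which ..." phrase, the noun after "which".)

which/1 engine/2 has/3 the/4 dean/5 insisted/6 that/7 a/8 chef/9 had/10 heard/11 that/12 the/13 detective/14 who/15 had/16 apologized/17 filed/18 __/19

The marked gap is the direct object of "filed".
Its filler is the fronted wh-phrase "which engine", at word 2.
(The other dependency links word 14 to a gap after word 15.)

2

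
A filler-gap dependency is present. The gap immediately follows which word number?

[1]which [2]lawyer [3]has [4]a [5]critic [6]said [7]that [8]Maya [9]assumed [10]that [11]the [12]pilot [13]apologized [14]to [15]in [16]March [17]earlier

The displaced element is "which lawyer" (word 2).
It is linked across 2 clause boundaries (that → that).
It functions as the object of the preposition "to" of "apologized", so the gap sits immediately after word 14 ("to").
Base order: A critic has said that Maya assumed that the pilot apologized to which lawyer in March earlier.

14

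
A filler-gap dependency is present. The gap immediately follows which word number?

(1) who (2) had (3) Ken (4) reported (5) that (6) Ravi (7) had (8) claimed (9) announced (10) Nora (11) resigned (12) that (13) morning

8

The displaced element is "who" (word 1).
It is linked across 2 clause boundaries (that → Ø).
It functions as the subject of "announced", so the gap sits immediately after word 8 ("claimed").
Base order: Ken had reported that Ravi had claimed that who announced Nora resigned that morning.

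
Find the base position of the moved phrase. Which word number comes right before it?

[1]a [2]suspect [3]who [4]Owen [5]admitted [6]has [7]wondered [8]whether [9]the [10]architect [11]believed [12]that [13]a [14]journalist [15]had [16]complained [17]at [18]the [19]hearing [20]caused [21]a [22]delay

5

The displaced element is "a suspect" (word 2).
It is linked across 1 clause boundary (Ø).
It functions as the subject of "wondered", so the gap sits immediately after word 5 ("admitted").
Base order: Owen admitted that a suspect has wondered whether the architect believed that a journalist had complained at the hearing.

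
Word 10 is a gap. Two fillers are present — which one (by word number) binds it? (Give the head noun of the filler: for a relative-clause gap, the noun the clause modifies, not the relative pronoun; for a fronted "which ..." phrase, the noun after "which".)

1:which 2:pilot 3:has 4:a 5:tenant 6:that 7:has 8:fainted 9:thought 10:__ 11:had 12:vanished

2

The marked gap is the subject of "vanished".
Its filler is the fronted wh-phrase "which pilot", at word 2.
(The other dependency links word 5 to a gap after word 6.)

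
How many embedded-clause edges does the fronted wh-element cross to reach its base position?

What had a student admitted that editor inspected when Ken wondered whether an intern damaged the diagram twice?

1

"what" is extracted from the object of "inspected".
Boundaries crossed, outermost first: [Ø] — 1 in total.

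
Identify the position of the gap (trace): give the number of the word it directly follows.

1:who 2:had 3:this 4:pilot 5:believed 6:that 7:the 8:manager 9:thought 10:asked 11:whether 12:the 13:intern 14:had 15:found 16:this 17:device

9

The displaced element is "who" (word 1).
It is linked across 2 clause boundaries (that → Ø).
It functions as the subject of "asked", so the gap sits immediately after word 9 ("thought").
Base order: This pilot had believed that the manager thought that who asked whether the intern had found this device.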